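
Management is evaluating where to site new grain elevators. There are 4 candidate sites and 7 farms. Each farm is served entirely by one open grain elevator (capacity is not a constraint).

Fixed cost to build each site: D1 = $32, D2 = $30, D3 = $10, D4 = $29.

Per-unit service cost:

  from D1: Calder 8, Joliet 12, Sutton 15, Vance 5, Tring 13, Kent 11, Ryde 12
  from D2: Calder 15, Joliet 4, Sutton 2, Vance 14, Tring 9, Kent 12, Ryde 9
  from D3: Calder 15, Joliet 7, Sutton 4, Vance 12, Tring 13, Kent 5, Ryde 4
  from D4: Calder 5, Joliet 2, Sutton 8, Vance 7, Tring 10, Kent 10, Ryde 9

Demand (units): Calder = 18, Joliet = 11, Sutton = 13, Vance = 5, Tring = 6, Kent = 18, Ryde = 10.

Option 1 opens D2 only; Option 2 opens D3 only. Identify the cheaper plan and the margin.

Option 2 is cheaper by 123.

Option 1: {D2}: Calder→D2 15·18=270, Joliet→D2 4·11=44, Sutton→D2 2·13=26, Vance→D2 14·5=70, Tring→D2 9·6=54, Kent→D2 12·18=216, Ryde→D2 9·10=90. Service 770; fixed 30; total 800.
Option 2: {D3}: Calder→D3 15·18=270, Joliet→D3 7·11=77, Sutton→D3 4·13=52, Vance→D3 12·5=60, Tring→D3 13·6=78, Kent→D3 5·18=90, Ryde→D3 4·10=40. Service 667; fixed 10; total 677.
Difference: |800 − 677| = 123.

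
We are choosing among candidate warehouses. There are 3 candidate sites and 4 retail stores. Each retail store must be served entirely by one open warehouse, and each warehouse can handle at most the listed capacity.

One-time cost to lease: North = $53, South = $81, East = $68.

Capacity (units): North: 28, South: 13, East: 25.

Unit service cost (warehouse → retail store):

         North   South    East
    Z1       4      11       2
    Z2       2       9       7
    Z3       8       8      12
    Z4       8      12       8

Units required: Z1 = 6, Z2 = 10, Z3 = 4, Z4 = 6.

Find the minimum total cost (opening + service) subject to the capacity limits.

Open {North}: Z1→North 4·6=24, Z2→North 2·10=20, Z3→North 8·4=32, Z4→North 8·6=48.
Loads: North carries 26/28. Service 124; fixed 53; total 177.
Next best feasible plan costs 233.

Minimum total cost: 177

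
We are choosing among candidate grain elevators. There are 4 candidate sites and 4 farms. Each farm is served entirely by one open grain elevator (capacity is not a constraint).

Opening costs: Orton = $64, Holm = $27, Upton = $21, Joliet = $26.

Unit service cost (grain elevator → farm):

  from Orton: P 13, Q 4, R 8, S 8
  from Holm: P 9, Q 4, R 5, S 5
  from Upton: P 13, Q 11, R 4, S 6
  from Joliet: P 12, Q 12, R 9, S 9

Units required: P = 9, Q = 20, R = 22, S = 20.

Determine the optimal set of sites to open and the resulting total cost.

For any fixed open set, each farm goes to its cheapest open site; total = fixed + service.
{Holm, Upton}: P→Holm 9·9=81, Q→Holm 4·20=80, R→Upton 4·22=88, S→Holm 5·20=100. Service 349; fixed 48; total 397.
{Holm}: service 371 + fixed 27 = 398
{Holm, Upton, Joliet}: P→Holm 9·9=81, Q→Holm 4·20=80, R→Upton 4·22=88, S→Holm 5·20=100. Service 349; fixed 74; total 423.
{Orton, Holm, Upton, Joliet}: P→Holm 9·9=81, Q→Orton 4·20=80, R→Upton 4·22=88, S→Holm 5·20=100. Service 349; fixed 138; total 487.
No other subset beats 397.

Open Holm and Upton; minimum total cost 397.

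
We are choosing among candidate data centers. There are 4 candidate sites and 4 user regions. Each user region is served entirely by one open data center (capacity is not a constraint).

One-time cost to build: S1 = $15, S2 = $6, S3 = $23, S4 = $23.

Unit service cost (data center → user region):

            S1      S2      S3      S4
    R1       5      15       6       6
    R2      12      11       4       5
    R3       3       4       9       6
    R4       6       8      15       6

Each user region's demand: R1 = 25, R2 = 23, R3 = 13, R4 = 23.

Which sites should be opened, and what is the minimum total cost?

Open S1 and S3; minimum total cost 432.

For any fixed open set, each user region goes to its cheapest open site; total = fixed + service.
{S1, S3}: R1→S1 5·25=125, R2→S3 4·23=92, R3→S1 3·13=39, R4→S1 6·23=138. Service 394; fixed 38; total 432.
{S1, S2, S3}: service 394 + fixed 44 = 438
{S1, S3, S4}: service 394 + fixed 61 = 455
{S1, S2, S3, S4}: service 394 + fixed 67 = 461
No other subset beats 432.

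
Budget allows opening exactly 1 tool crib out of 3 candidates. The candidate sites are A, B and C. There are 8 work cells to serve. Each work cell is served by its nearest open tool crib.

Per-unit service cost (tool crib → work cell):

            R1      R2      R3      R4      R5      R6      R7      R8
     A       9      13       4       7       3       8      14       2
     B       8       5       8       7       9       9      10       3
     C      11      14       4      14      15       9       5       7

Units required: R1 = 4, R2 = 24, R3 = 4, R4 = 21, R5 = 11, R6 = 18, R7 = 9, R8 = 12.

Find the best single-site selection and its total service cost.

With exactly 1 open, each work cell uses its cheapest among the chosen.
{B}: R1→B 8·4=32, R2→B 5·24=120, R3→B 8·4=32, R4→B 7·21=147, R5→B 9·11=99, R6→B 9·18=162, R7→B 10·9=90, R8→B 3·12=36. Service cost 718.
{A}: service cost 838
{C}: service cost 1146
Among all 3 size-1 choices, {B} is lowest.

Choose B only; total service cost 718.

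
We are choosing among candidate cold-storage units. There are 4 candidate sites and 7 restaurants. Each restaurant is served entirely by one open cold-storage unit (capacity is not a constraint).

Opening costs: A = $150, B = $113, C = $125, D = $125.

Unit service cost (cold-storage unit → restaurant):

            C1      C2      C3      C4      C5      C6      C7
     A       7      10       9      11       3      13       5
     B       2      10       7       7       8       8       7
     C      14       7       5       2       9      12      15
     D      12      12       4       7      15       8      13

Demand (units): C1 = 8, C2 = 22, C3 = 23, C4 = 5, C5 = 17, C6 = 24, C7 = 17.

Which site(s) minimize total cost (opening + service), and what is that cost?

Open B and C; minimum total cost 980.

For any fixed open set, each restaurant goes to its cheapest open site; total = fixed + service.
{B, C}: C1→B 2·8=16, C2→C 7·22=154, C3→C 5·23=115, C4→C 2·5=10, C5→B 8·17=136, C6→B 8·24=192, C7→B 7·17=119. Service 742; fixed 238; total 980.
{B}: service 879 + fixed 113 = 992
{A, D}: service 731 + fixed 275 = 1006
{A, B, C, D}: C1→B 2·8=16, C2→C 7·22=154, C3→D 4·23=92, C4→C 2·5=10, C5→A 3·17=51, C6→B 8·24=192, C7→A 5·17=85. Service 600; fixed 513; total 1113.
No other subset beats 980.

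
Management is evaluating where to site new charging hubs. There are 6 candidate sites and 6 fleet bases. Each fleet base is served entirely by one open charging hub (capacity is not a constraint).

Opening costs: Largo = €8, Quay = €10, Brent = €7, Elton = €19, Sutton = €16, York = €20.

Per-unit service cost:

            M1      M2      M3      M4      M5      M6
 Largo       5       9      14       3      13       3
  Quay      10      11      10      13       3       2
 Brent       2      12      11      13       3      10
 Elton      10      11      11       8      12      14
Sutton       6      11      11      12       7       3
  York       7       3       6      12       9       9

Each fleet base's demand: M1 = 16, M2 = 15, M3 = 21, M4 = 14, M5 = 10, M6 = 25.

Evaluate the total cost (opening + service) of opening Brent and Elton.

Total cost: 846

Each fleet base is assigned to its cheapest site among the open ones.
{Brent, Elton}: M1→Brent 2·16=32, M2→Elton 11·15=165, M3→Brent 11·21=231, M4→Elton 8·14=112, M5→Brent 3·10=30, M6→Brent 10·25=250. Service 820; fixed 26; total 846.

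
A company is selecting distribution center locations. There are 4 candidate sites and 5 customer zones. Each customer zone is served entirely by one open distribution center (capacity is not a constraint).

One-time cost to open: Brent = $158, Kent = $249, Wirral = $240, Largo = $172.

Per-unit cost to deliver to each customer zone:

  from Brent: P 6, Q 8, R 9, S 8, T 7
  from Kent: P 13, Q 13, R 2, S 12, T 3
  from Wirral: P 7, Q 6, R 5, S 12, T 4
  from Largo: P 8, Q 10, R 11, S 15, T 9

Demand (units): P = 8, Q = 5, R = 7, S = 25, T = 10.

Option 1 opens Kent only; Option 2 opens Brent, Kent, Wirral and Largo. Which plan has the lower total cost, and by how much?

Option 1: {Kent}: P→Kent 13·8=104, Q→Kent 13·5=65, R→Kent 2·7=14, S→Kent 12·25=300, T→Kent 3·10=30. Service 513; fixed 249; total 762.
Option 2: {Brent, Kent, Wirral, Largo}: P→Brent 6·8=48, Q→Wirral 6·5=30, R→Kent 2·7=14, S→Brent 8·25=200, T→Kent 3·10=30. Service 322; fixed 819; total 1141.
Difference: |762 − 1141| = 379.

Option 1 is cheaper by 379.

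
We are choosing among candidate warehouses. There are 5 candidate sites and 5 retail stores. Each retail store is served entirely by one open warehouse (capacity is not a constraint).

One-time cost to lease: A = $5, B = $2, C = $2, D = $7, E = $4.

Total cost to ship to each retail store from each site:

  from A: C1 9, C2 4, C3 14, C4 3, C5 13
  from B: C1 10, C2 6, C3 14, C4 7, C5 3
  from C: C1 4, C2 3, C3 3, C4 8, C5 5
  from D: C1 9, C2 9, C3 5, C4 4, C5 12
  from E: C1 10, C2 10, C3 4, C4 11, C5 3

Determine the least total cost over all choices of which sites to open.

For any fixed open set, each retail store goes to its cheapest open site; total = fixed + service.
{B, C}: C1→C 4, C2→C 3, C3→C 3, C4→B 7, C5→B 3. Service 20; fixed 4; total 24.
{A, B, C}: C1→C 4, C2→C 3, C3→C 3, C4→A 3, C5→B 3. Service 16; fixed 9; total 25.
{A, C}: service 18 + fixed 7 = 25
{A, B, C, D, E}: C1→C 4, C2→C 3, C3→C 3, C4→A 3, C5→B 3. Service 16; fixed 20; total 36.
No other subset beats 24.

Minimum total cost: 24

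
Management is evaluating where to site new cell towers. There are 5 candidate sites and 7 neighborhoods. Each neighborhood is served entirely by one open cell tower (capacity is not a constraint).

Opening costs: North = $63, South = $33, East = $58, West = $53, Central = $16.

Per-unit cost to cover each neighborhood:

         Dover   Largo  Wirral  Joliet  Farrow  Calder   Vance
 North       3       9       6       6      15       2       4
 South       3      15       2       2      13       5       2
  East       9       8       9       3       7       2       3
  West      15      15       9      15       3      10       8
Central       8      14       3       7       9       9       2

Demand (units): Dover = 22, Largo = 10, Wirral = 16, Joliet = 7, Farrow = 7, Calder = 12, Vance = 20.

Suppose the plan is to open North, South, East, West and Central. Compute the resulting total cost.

Each neighborhood is assigned to its cheapest site among the open ones.
{North, South, East, West, Central}: Dover→North 3·22=66, Largo→East 8·10=80, Wirral→South 2·16=32, Joliet→South 2·7=14, Farrow→West 3·7=21, Calder→North 2·12=24, Vance→South 2·20=40. Service 277; fixed 223; total 500.

Total cost: 500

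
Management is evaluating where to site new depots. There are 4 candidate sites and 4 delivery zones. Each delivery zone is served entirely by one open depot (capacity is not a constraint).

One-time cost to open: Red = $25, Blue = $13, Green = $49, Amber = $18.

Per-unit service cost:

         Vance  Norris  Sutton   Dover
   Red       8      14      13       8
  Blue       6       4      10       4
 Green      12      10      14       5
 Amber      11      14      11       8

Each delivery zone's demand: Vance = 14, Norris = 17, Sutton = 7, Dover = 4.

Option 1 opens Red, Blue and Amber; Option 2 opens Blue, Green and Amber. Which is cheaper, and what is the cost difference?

Option 1: {Red, Blue, Amber}: Vance→Blue 6·14=84, Norris→Blue 4·17=68, Sutton→Blue 10·7=70, Dover→Blue 4·4=16. Service 238; fixed 56; total 294.
Option 2: {Blue, Green, Amber}: Vance→Blue 6·14=84, Norris→Blue 4·17=68, Sutton→Blue 10·7=70, Dover→Blue 4·4=16. Service 238; fixed 80; total 318.
Difference: |294 − 318| = 24.

Option 1 is cheaper by 24.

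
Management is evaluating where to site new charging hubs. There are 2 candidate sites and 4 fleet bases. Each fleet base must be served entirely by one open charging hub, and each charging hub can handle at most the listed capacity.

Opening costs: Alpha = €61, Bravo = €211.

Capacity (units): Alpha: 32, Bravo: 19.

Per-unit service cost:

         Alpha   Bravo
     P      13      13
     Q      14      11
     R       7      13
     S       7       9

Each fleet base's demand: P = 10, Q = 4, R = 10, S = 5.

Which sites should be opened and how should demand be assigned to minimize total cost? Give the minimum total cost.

Open {Alpha}: P→Alpha 13·10=130, Q→Alpha 14·4=56, R→Alpha 7·10=70, S→Alpha 7·5=35.
Loads: Alpha carries 29/32. Service 291; fixed 61; total 352.
Next best feasible plan costs 551.

Minimum total cost: 352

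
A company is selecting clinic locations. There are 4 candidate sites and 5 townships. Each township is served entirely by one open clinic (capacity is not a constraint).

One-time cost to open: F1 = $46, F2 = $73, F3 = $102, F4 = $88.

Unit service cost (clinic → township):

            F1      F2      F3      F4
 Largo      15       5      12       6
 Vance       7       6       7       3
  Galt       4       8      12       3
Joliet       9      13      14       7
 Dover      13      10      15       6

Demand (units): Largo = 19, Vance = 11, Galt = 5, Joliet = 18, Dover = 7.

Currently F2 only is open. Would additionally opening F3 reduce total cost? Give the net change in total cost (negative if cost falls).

No — net change +102 (cost rises by 102).

Current service cost with {F2}: 505.
Adding F3: each township re-picks its cheapest; new service cost 505, saving 0.
Extra fixed cost: 102. Net change = 102 − 0 = 102.
(Totals: 578 → 680.)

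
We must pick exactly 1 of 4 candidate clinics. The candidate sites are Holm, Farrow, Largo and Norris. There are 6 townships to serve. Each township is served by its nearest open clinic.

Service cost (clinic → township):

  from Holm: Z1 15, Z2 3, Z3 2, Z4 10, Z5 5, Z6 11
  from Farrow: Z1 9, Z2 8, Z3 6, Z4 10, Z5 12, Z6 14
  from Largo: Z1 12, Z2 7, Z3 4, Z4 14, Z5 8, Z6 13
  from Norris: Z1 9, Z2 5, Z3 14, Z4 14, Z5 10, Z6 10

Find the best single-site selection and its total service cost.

With exactly 1 open, each township uses its cheapest among the chosen.
{Holm}: Z1→Holm 15, Z2→Holm 3, Z3→Holm 2, Z4→Holm 10, Z5→Holm 5, Z6→Holm 11. Service cost 46.
{Largo}: service cost 58
{Farrow}: service cost 59
Among all 4 size-1 choices, {Holm} is lowest.

Choose Holm only; total service cost 46.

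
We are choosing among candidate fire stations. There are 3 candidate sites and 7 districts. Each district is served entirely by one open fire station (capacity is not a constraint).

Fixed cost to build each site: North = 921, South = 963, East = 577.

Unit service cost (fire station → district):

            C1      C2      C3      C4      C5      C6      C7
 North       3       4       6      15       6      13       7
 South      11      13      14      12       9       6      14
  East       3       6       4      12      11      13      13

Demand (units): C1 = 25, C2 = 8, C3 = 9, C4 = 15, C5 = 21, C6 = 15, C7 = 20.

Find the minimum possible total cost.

For any fixed open set, each district goes to its cheapest open site; total = fixed + service.
{East}: C1→East 3·25=75, C2→East 6·8=48, C3→East 4·9=36, C4→East 12·15=180, C5→East 11·21=231, C6→East 13·15=195, C7→East 13·20=260. Service 1025; fixed 577; total 1602.
{North}: C1→North 3·25=75, C2→North 4·8=32, C3→North 6·9=54, C4→North 15·15=225, C5→North 6·21=126, C6→North 13·15=195, C7→North 7·20=140. Service 847; fixed 921; total 1768.
{South}: C1→South 11·25=275, C2→South 13·8=104, C3→South 14·9=126, C4→South 12·15=180, C5→South 9·21=189, C6→South 6·15=90, C7→South 14·20=280. Service 1244; fixed 963; total 2207.
{North, South, East}: service 679 + fixed 2461 = 3140
No other subset beats 1602.

Minimum total cost: 1602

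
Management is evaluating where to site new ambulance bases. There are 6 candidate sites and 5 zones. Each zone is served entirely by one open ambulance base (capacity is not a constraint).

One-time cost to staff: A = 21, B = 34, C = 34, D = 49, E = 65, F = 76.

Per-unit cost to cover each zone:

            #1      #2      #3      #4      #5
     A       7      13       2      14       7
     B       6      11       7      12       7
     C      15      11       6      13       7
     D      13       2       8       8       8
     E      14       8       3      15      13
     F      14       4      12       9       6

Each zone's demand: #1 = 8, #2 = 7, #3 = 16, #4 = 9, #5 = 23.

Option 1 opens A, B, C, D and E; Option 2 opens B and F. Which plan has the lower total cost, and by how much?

Option 2 is cheaper by 13.

Option 1: {A, B, C, D, E}: #1→B 6·8=48, #2→D 2·7=14, #3→A 2·16=32, #4→D 8·9=72, #5→A 7·23=161. Service 327; fixed 203; total 530.
Option 2: {B, F}: #1→B 6·8=48, #2→F 4·7=28, #3→B 7·16=112, #4→F 9·9=81, #5→F 6·23=138. Service 407; fixed 110; total 517.
Difference: |530 − 517| = 13.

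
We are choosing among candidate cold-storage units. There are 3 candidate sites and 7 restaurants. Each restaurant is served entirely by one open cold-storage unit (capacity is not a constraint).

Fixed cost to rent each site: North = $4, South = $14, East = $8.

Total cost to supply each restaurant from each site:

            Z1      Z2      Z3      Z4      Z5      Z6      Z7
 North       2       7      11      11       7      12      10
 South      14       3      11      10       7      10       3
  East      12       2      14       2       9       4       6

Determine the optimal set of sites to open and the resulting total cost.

Open North and East; minimum total cost 46.

For any fixed open set, each restaurant goes to its cheapest open site; total = fixed + service.
{North, East}: Z1→North 2, Z2→East 2, Z3→North 11, Z4→East 2, Z5→North 7, Z6→East 4, Z7→East 6. Service 34; fixed 12; total 46.
{North, South, East}: service 31 + fixed 26 = 57
{East}: service 49 + fixed 8 = 57
{North}: service 60 + fixed 4 = 64
No other subset beats 46.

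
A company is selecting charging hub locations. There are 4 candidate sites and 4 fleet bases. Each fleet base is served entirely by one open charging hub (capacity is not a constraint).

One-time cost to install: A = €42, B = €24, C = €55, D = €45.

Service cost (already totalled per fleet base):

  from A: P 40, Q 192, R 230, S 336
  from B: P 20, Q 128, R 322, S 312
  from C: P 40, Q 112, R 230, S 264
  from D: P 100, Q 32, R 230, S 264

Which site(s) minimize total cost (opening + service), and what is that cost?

For any fixed open set, each fleet base goes to its cheapest open site; total = fixed + service.
{B, D}: P→B 20, Q→D 32, R→D 230, S→D 264. Service 546; fixed 69; total 615.
{A, D}: service 566 + fixed 87 = 653
{A, B, D}: service 546 + fixed 111 = 657
{A, B, C, D}: P→B 20, Q→D 32, R→A 230, S→C 264. Service 546; fixed 166; total 712.
No other subset beats 615.

Open B and D; minimum total cost 615.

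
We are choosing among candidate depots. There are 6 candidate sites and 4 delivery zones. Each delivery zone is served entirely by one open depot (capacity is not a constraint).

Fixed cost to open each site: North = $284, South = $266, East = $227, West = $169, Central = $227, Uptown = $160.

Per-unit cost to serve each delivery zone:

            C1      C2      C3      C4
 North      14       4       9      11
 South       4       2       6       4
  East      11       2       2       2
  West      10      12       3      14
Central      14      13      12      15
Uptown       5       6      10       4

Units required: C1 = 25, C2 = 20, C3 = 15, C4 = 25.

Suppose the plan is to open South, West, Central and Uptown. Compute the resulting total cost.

Each delivery zone is assigned to its cheapest site among the open ones.
{South, West, Central, Uptown}: C1→South 4·25=100, C2→South 2·20=40, C3→West 3·15=45, C4→South 4·25=100. Service 285; fixed 822; total 1107.

Total cost: 1107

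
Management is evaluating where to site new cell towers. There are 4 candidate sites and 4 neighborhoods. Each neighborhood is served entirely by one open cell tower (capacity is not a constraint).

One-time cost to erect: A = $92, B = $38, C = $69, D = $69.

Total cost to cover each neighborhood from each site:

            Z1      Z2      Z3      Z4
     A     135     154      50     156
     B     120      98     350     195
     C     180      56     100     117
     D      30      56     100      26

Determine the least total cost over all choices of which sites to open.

Minimum total cost: 281

For any fixed open set, each neighborhood goes to its cheapest open site; total = fixed + service.
{D}: Z1→D 30, Z2→D 56, Z3→D 100, Z4→D 26. Service 212; fixed 69; total 281.
{B, D}: Z1→D 30, Z2→D 56, Z3→D 100, Z4→D 26. Service 212; fixed 107; total 319.
{A, D}: Z1→D 30, Z2→D 56, Z3→A 50, Z4→D 26. Service 162; fixed 161; total 323.
{A, B, C, D}: Z1→D 30, Z2→C 56, Z3→A 50, Z4→D 26. Service 162; fixed 268; total 430.
(All 15 nonempty subsets were checked; D only is lowest.)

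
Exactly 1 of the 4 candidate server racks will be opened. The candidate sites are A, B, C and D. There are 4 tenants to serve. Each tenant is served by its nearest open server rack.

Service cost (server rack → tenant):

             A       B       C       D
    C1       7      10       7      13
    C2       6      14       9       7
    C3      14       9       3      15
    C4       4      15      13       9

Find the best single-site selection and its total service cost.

Choose A only; total service cost 31.

With exactly 1 open, each tenant uses its cheapest among the chosen.
{A}: C1→A 7, C2→A 6, C3→A 14, C4→A 4. Service cost 31.
{C}: service cost 32
{D}: service cost 44
Among all 4 size-1 choices, {A} is lowest.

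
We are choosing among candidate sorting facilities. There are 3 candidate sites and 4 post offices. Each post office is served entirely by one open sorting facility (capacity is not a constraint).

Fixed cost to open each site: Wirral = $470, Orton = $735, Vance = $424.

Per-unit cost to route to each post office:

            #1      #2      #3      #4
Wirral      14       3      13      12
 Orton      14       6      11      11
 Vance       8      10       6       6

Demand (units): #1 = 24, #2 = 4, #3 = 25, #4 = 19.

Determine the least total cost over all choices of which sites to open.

Minimum total cost: 920

For any fixed open set, each post office goes to its cheapest open site; total = fixed + service.
{Vance}: #1→Vance 8·24=192, #2→Vance 10·4=40, #3→Vance 6·25=150, #4→Vance 6·19=114. Service 496; fixed 424; total 920.
{Wirral, Vance}: service 468 + fixed 894 = 1362
{Wirral}: service 901 + fixed 470 = 1371
{Wirral, Orton, Vance}: #1→Vance 8·24=192, #2→Wirral 3·4=12, #3→Vance 6·25=150, #4→Vance 6·19=114. Service 468; fixed 1629; total 2097.
No other subset beats 920.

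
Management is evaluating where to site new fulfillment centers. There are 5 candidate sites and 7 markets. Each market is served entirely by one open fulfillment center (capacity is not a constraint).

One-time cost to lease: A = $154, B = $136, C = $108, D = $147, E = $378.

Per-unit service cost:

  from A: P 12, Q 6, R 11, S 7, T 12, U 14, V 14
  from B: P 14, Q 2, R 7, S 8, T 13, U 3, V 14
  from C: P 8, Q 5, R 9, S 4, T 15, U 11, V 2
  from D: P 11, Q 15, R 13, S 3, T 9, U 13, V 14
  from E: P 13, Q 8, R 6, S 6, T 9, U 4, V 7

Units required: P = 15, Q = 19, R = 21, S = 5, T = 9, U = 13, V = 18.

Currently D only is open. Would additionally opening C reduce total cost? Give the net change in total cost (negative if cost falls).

Current service cost with {D}: 1240.
Adding C: each market re-picks its cheapest; new service cost 679, saving 561.
Extra fixed cost: 108. Net change = 108 − 561 = -453.
(Totals: 1387 → 934.)

Yes — net change −453 (cost falls by 453).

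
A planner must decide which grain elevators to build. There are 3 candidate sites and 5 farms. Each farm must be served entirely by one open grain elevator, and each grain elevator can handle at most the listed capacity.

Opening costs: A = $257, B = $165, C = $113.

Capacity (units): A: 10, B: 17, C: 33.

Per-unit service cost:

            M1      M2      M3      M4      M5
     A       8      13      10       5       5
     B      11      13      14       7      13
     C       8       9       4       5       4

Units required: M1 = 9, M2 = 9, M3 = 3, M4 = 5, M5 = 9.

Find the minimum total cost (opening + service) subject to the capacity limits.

Minimum total cost: 514

Open {B, C}: M1→C 8·9=72, M2→C 9·9=81, M3→C 4·3=12, M4→B 7·5=35, M5→C 4·9=36.
Loads: B carries 5/17, C carries 30/33. Service 236; fixed 278; total 514.
Next best feasible plan costs 531.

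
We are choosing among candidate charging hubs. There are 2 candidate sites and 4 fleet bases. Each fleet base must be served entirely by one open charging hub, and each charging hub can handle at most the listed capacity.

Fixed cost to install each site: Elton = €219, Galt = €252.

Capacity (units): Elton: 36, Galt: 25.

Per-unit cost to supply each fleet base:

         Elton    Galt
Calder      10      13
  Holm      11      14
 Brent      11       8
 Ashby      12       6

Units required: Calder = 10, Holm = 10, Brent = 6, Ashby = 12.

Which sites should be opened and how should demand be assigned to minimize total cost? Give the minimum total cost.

Minimum total cost: 801

Open {Elton, Galt}: Calder→Elton 10·10=100, Holm→Elton 11·10=110, Brent→Galt 8·6=48, Ashby→Galt 6·12=72.
Loads: Elton carries 20/36, Galt carries 18/25. Service 330; fixed 471; total 801.
Next best feasible plan costs 819.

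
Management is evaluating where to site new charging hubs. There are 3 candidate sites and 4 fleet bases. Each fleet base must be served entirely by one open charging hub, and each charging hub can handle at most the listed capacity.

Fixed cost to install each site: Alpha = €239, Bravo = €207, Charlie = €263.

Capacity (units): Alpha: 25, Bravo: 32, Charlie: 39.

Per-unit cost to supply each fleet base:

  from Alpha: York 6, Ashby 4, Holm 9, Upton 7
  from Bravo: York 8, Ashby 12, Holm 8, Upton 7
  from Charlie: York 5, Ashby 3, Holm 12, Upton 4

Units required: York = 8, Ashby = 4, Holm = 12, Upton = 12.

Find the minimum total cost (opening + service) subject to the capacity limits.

Minimum total cost: 507

Open {Charlie}: York→Charlie 5·8=40, Ashby→Charlie 3·4=12, Holm→Charlie 12·12=144, Upton→Charlie 4·12=48.
Loads: Charlie carries 36/39. Service 244; fixed 263; total 507.
Next best feasible plan costs 666.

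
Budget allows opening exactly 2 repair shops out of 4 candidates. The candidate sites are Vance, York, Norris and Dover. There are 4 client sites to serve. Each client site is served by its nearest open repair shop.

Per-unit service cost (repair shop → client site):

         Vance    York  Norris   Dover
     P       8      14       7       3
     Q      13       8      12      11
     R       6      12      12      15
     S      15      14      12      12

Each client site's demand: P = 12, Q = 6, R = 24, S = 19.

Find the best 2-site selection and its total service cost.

Choose Vance and Dover; total service cost 474.

With exactly 2 open, each client site uses its cheapest among the chosen.
{Vance, Dover}: P→Dover 3·12=36, Q→Dover 11·6=66, R→Vance 6·24=144, S→Dover 12·19=228. Service cost 474.
{Vance, Norris}: service cost 528
{Vance, York}: service cost 554
Among all 6 size-2 choices, {Vance, Dover} is lowest.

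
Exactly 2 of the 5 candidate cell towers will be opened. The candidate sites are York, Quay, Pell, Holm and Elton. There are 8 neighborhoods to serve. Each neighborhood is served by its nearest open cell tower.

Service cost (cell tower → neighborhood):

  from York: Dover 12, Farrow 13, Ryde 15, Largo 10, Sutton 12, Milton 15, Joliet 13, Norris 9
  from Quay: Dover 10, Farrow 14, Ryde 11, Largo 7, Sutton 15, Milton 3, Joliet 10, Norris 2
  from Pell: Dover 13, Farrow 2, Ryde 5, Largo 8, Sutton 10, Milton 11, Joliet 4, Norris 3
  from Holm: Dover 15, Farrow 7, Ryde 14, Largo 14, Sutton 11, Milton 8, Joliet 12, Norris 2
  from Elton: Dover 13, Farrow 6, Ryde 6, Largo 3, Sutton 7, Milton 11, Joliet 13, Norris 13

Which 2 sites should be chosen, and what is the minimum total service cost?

With exactly 2 open, each neighborhood uses its cheapest among the chosen.
{Quay, Pell}: Dover→Quay 10, Farrow→Pell 2, Ryde→Pell 5, Largo→Quay 7, Sutton→Pell 10, Milton→Quay 3, Joliet→Pell 4, Norris→Quay 2. Service cost 43.
{Quay, Elton}: service cost 47
{Pell, Elton}: service cost 48
Among all 10 size-2 choices, {Quay, Pell} is lowest.

Choose Quay and Pell; total service cost 43.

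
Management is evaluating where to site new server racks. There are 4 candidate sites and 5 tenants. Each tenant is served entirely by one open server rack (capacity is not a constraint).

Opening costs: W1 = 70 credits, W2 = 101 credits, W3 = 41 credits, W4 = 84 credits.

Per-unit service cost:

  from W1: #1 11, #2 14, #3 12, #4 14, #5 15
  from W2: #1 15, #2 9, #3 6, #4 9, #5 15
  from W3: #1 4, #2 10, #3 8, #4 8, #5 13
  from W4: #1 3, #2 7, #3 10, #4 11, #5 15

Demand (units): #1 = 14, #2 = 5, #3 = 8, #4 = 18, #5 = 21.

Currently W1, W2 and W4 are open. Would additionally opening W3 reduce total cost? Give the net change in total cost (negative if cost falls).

Yes — net change −19 (cost falls by 19).

Current service cost with {W1, W2, W4}: 602.
Adding W3: each tenant re-picks its cheapest; new service cost 542, saving 60.
Extra fixed cost: 41. Net change = 41 − 60 = -19.
(Totals: 857 → 838.)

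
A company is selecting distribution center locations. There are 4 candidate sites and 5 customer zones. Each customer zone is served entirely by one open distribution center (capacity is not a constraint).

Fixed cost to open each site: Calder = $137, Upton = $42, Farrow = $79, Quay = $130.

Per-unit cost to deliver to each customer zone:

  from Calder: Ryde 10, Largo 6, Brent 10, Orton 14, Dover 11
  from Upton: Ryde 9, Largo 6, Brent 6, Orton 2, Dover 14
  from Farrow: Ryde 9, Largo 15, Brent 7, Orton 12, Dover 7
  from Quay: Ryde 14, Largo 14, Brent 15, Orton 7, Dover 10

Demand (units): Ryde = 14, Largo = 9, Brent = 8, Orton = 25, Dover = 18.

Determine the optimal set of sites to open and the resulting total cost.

For any fixed open set, each customer zone goes to its cheapest open site; total = fixed + service.
{Upton, Farrow}: Ryde→Upton 9·14=126, Largo→Upton 6·9=54, Brent→Upton 6·8=48, Orton→Upton 2·25=50, Dover→Farrow 7·18=126. Service 404; fixed 121; total 525.
{Upton}: service 530 + fixed 42 = 572
{Upton, Quay}: Ryde→Upton 9·14=126, Largo→Upton 6·9=54, Brent→Upton 6·8=48, Orton→Upton 2·25=50, Dover→Quay 10·18=180. Service 458; fixed 172; total 630.
{Calder, Upton, Farrow, Quay}: service 404 + fixed 388 = 792
No other subset beats 525.

Open Upton and Farrow; minimum total cost 525.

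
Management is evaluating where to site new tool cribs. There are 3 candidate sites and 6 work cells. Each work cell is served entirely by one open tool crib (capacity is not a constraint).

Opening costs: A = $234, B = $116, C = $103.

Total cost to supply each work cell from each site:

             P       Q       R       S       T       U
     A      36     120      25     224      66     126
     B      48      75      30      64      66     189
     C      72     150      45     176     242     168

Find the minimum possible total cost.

For any fixed open set, each work cell goes to its cheapest open site; total = fixed + service.
{B}: P→B 48, Q→B 75, R→B 30, S→B 64, T→B 66, U→B 189. Service 472; fixed 116; total 588.
{B, C}: service 451 + fixed 219 = 670
{A, B}: service 392 + fixed 350 = 742
{A, B, C}: P→A 36, Q→B 75, R→A 25, S→B 64, T→A 66, U→A 126. Service 392; fixed 453; total 845.
(All 7 nonempty subsets were checked; B only is lowest.)

Minimum total cost: 588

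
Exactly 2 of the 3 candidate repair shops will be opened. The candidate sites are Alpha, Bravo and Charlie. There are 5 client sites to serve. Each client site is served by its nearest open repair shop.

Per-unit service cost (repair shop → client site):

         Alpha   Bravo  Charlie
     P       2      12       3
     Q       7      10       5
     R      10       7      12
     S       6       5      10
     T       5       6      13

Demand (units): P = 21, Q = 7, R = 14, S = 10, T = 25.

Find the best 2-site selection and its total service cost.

With exactly 2 open, each client site uses its cheapest among the chosen.
{Alpha, Bravo}: P→Alpha 2·21=42, Q→Alpha 7·7=49, R→Bravo 7·14=98, S→Bravo 5·10=50, T→Alpha 5·25=125. Service cost 364.
{Bravo, Charlie}: service cost 396
{Alpha, Charlie}: service cost 402
Among all 3 size-2 choices, {Alpha, Bravo} is lowest.

Choose Alpha and Bravo; total service cost 364.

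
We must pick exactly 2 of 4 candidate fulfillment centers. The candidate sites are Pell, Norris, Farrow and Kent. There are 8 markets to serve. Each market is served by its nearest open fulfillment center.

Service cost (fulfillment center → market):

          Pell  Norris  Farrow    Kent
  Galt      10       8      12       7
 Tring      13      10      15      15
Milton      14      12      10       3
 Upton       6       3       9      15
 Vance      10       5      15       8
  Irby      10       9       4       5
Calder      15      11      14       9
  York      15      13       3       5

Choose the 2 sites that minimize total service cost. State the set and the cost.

Choose Norris and Kent; total service cost 47.

With exactly 2 open, each market uses its cheapest among the chosen.
{Norris, Kent}: Galt→Kent 7, Tring→Norris 10, Milton→Kent 3, Upton→Norris 3, Vance→Norris 5, Irby→Kent 5, Calder→Kent 9, York→Kent 5. Service cost 47.
{Norris, Farrow}: service cost 54
{Pell, Kent}: service cost 56
Among all 6 size-2 choices, {Norris, Kent} is lowest.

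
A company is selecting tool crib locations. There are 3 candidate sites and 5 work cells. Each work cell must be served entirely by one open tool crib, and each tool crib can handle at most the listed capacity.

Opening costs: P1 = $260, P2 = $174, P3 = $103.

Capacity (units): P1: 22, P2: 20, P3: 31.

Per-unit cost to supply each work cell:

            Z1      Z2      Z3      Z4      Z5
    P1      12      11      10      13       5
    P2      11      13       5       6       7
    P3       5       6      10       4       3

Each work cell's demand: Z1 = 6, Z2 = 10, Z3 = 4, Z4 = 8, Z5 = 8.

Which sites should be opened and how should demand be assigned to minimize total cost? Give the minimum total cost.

Open {P2, P3}: Z1→P3 5·6=30, Z2→P3 6·10=60, Z3→P2 5·4=20, Z4→P2 6·8=48, Z5→P3 3·8=24.
Loads: P2 carries 12/20, P3 carries 24/31. Service 182; fixed 277; total 459.
Next best feasible plan costs 475.

Minimum total cost: 459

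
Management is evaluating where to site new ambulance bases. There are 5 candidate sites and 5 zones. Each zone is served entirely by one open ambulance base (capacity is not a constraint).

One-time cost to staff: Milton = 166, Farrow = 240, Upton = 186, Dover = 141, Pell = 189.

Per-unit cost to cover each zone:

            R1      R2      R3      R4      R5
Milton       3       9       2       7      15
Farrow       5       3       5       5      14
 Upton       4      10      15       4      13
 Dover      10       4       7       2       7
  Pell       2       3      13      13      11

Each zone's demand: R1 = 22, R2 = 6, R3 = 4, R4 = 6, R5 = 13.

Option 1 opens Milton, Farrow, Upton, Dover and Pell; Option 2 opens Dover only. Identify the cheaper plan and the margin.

Option 1: {Milton, Farrow, Upton, Dover, Pell}: R1→Pell 2·22=44, R2→Farrow 3·6=18, R3→Milton 2·4=8, R4→Dover 2·6=12, R5→Dover 7·13=91. Service 173; fixed 922; total 1095.
Option 2: {Dover}: R1→Dover 10·22=220, R2→Dover 4·6=24, R3→Dover 7·4=28, R4→Dover 2·6=12, R5→Dover 7·13=91. Service 375; fixed 141; total 516.
Difference: |1095 − 516| = 579.

Option 2 is cheaper by 579.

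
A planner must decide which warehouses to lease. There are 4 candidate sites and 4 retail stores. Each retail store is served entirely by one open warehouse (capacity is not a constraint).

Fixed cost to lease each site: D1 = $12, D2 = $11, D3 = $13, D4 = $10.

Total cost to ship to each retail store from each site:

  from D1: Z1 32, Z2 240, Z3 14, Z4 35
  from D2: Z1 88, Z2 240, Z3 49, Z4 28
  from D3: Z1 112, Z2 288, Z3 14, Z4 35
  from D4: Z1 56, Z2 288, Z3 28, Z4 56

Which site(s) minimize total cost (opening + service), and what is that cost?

Open D1 only; minimum total cost 333.

For any fixed open set, each retail store goes to its cheapest open site; total = fixed + service.
{D1}: Z1→D1 32, Z2→D1 240, Z3→D1 14, Z4→D1 35. Service 321; fixed 12; total 333.
{D1, D2}: Z1→D1 32, Z2→D1 240, Z3→D1 14, Z4→D2 28. Service 314; fixed 23; total 337.
{D1, D4}: service 321 + fixed 22 = 343
{D1, D2, D3, D4}: Z1→D1 32, Z2→D1 240, Z3→D1 14, Z4→D2 28. Service 314; fixed 46; total 360.
No other subset beats 333.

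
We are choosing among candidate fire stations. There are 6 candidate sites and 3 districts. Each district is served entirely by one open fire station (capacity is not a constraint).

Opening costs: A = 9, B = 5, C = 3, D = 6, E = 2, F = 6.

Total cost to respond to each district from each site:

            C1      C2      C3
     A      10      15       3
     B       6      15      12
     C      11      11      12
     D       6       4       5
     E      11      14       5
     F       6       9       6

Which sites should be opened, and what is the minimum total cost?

For any fixed open set, each district goes to its cheapest open site; total = fixed + service.
{D}: C1→D 6, C2→D 4, C3→D 5. Service 15; fixed 6; total 21.
{D, E}: service 15 + fixed 8 = 23
{C, D}: C1→D 6, C2→D 4, C3→D 5. Service 15; fixed 9; total 24.
{A, B, C, D, E, F}: service 13 + fixed 31 = 44
No other subset beats 21.

Open D only; minimum total cost 21.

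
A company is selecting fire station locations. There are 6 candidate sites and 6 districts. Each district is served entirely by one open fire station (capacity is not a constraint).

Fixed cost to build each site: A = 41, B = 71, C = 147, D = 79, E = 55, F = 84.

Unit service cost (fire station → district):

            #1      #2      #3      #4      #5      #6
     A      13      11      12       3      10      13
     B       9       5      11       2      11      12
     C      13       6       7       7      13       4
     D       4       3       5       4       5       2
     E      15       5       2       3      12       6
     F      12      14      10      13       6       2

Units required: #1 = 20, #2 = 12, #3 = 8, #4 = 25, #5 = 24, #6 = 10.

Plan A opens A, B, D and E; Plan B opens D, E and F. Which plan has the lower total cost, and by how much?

Plan B is cheaper by 3.

Plan A: {A, B, D, E}: #1→D 4·20=80, #2→D 3·12=36, #3→E 2·8=16, #4→B 2·25=50, #5→D 5·24=120, #6→D 2·10=20. Service 322; fixed 246; total 568.
Plan B: {D, E, F}: #1→D 4·20=80, #2→D 3·12=36, #3→E 2·8=16, #4→E 3·25=75, #5→D 5·24=120, #6→D 2·10=20. Service 347; fixed 218; total 565.
Difference: |568 − 565| = 3.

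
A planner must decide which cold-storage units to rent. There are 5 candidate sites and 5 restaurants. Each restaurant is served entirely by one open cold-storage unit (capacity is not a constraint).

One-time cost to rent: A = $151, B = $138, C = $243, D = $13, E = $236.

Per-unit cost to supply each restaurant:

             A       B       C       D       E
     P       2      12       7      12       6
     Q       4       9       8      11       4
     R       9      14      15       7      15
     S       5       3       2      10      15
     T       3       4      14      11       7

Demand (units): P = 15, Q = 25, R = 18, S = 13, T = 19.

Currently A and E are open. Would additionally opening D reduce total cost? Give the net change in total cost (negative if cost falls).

Current service cost with {A, E}: 414.
Adding D: each restaurant re-picks its cheapest; new service cost 378, saving 36.
Extra fixed cost: 13. Net change = 13 − 36 = -23.
(Totals: 801 → 778.)

Yes — net change −23 (cost falls by 23).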